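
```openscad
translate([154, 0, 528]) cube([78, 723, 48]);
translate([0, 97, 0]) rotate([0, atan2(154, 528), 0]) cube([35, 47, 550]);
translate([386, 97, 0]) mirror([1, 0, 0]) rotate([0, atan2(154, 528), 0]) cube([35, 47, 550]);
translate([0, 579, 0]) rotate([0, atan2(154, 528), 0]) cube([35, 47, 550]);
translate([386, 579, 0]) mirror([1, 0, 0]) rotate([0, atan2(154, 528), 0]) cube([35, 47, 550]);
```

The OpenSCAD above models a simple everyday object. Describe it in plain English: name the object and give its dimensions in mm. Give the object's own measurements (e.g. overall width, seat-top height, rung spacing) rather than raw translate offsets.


A sawhorse. A 78×723×48 mm beam (x, y, z) sits on two A-frame leg pairs. Each pair is two raked legs of 35×47 mm section (47 mm along y) splaying symmetrically in x. Each leg rises 528 mm vertically over 154 mm of horizontal reach and is 550 mm long along its own axis. Every leg's outer bottom edge rests on the floor and its outer top edge meets a bottom edge of the beam — the left legs (tilting toward +x) meet the beam's −x bottom edge, the right legs (their mirror images, tilting toward −x) meet its +x bottom edge — so the leg tops tuck under the beam, the beam's underside is 528 mm above the floor, and the feet are 386 mm apart outside-to-outside with the beam centred between them. The two leg pairs are set in 97 mm from either end of the beam.


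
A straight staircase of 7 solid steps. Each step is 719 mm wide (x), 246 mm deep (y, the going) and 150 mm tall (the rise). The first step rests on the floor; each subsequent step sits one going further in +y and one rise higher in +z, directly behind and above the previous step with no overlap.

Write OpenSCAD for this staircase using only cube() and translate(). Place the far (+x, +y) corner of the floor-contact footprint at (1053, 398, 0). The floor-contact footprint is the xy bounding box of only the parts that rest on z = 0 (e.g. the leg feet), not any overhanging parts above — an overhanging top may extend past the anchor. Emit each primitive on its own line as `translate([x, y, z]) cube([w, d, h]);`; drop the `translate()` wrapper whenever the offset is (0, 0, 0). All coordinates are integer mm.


translate([334, 152, 0]) cube([719, 246, 150]);
translate([334, 398, 150]) cube([719, 246, 150]);
translate([334, 644, 300]) cube([719, 246, 150]);
translate([334, 890, 450]) cube([719, 246, 150]);
translate([334, 1136, 600]) cube([719, 246, 150]);
translate([334, 1382, 750]) cube([719, 246, 150]);
translate([334, 1628, 900]) cube([719, 246, 150]);


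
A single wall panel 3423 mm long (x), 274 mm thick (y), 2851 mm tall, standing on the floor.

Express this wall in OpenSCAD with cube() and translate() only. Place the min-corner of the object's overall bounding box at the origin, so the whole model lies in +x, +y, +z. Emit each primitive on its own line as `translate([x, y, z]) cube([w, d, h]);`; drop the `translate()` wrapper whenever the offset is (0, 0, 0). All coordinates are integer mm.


cube([3423, 274, 2851]);


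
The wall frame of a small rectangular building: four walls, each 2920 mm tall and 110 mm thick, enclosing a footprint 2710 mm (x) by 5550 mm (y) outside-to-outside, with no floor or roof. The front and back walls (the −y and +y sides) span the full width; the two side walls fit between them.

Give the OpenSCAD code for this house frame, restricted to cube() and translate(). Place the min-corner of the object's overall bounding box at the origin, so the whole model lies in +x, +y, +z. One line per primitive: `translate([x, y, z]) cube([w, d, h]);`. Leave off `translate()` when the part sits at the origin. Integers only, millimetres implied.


cube([2710, 110, 2920]);
translate([0, 5440, 0]) cube([2710, 110, 2920]);
translate([0, 110, 0]) cube([110, 5330, 2920]);
translate([2600, 110, 0]) cube([110, 5330, 2920]);


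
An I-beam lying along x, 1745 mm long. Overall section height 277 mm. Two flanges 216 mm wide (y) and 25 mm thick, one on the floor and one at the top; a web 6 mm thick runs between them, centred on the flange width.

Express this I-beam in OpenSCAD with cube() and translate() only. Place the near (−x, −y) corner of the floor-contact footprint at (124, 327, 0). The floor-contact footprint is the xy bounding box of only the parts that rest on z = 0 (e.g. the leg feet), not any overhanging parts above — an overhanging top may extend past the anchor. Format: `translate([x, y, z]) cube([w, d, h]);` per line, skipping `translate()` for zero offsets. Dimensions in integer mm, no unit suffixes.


translate([124, 327, 0]) cube([1745, 216, 25]);
translate([124, 432, 25]) cube([1745, 6, 227]);
translate([124, 327, 252]) cube([1745, 216, 25]);


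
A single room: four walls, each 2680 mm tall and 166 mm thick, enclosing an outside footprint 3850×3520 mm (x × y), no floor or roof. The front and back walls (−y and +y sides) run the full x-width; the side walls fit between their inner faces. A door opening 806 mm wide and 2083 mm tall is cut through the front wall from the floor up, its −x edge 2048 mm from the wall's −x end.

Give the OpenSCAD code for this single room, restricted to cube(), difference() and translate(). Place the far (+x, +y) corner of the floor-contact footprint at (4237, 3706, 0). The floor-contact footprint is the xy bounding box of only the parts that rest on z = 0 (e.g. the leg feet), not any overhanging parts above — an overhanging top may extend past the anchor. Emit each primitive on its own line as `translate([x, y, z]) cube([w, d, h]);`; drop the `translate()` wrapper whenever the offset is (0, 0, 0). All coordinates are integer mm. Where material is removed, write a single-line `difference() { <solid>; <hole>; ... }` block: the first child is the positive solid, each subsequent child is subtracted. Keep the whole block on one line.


difference() { translate([387, 186, 0]) cube([3850, 166, 2680]); translate([2435, 186, 0]) cube([806, 166, 2083]); }
translate([387, 3540, 0]) cube([3850, 166, 2680]);
translate([387, 352, 0]) cube([166, 3188, 2680]);
translate([4071, 352, 0]) cube([166, 3188, 2680]);


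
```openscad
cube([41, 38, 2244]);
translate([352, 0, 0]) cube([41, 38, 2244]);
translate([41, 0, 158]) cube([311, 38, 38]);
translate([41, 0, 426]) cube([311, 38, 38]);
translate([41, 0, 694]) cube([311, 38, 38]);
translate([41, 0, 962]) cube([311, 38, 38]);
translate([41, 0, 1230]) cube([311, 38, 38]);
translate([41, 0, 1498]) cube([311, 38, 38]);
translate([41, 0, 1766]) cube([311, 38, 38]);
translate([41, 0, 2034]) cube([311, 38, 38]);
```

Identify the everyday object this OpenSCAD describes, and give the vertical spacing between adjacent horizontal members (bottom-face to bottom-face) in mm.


A ladder. The rung spacing is 268 mm.

Two tall 41×38 posts with 8 short bars between them — a ladder. Adjacent rungs sit at z = 158 and z = 426, so the spacing is 426 − 158 = 268 mm.


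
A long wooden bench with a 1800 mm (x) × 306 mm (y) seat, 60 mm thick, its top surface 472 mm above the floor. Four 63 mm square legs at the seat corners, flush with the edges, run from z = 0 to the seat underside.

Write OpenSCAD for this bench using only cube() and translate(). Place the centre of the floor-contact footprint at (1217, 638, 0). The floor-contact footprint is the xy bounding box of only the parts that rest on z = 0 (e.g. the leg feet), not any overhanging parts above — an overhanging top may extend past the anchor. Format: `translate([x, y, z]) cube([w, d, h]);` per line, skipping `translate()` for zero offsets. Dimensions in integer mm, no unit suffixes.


translate([317, 485, 412]) cube([1800, 306, 60]);
translate([317, 485, 0]) cube([63, 63, 412]);
translate([317, 728, 0]) cube([63, 63, 412]);
translate([2054, 485, 0]) cube([63, 63, 412]);
translate([2054, 728, 0]) cube([63, 63, 412]);


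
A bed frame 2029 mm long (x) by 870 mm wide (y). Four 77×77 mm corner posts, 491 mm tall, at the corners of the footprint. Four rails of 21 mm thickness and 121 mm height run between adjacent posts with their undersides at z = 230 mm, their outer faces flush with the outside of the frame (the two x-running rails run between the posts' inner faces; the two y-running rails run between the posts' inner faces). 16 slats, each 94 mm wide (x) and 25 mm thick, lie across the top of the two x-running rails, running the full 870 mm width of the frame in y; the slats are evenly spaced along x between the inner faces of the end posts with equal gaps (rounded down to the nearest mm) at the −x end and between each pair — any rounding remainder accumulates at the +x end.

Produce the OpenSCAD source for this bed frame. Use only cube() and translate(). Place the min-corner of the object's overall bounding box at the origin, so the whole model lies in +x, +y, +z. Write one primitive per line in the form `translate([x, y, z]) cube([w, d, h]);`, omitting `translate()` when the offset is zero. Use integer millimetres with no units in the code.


cube([77, 77, 491]);
translate([0, 793, 0]) cube([77, 77, 491]);
translate([1952, 0, 0]) cube([77, 77, 491]);
translate([1952, 793, 0]) cube([77, 77, 491]);
translate([77, 0, 230]) cube([1875, 21, 121]);
translate([77, 849, 230]) cube([1875, 21, 121]);
translate([0, 77, 230]) cube([21, 716, 121]);
translate([2008, 77, 230]) cube([21, 716, 121]);
translate([98, 0, 351]) cube([94, 870, 25]);
translate([213, 0, 351]) cube([94, 870, 25]);
translate([328, 0, 351]) cube([94, 870, 25]);
translate([443, 0, 351]) cube([94, 870, 25]);
translate([558, 0, 351]) cube([94, 870, 25]);
translate([673, 0, 351]) cube([94, 870, 25]);
translate([788, 0, 351]) cube([94, 870, 25]);
translate([903, 0, 351]) cube([94, 870, 25]);
translate([1018, 0, 351]) cube([94, 870, 25]);
translate([1133, 0, 351]) cube([94, 870, 25]);
translate([1248, 0, 351]) cube([94, 870, 25]);
translate([1363, 0, 351]) cube([94, 870, 25]);
translate([1478, 0, 351]) cube([94, 870, 25]);
translate([1593, 0, 351]) cube([94, 870, 25]);
translate([1708, 0, 351]) cube([94, 870, 25]);
translate([1823, 0, 351]) cube([94, 870, 25]);


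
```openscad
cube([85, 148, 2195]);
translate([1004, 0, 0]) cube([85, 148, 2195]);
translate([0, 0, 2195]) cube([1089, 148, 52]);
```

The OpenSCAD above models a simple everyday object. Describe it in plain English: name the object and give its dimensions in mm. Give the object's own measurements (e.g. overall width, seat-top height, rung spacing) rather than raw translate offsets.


A door frame. The clear opening is 919 mm wide and 2195 mm high. Two 85 mm wide jambs, 148 mm deep, stand either side of the opening from the floor to the top of the opening. A 52 mm thick head sits across the top of both jambs, spanning the full outside width of the frame.


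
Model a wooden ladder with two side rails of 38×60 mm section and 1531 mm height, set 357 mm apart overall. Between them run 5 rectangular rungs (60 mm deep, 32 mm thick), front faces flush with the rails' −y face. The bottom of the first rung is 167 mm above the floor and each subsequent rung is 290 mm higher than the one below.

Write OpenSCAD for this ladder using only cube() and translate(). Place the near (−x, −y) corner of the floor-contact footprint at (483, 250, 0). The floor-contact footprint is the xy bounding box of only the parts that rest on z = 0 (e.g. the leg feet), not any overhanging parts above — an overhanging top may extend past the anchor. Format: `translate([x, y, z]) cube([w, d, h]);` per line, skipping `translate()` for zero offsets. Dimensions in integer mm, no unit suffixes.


// rung span = 357 - 2*38 = 281
// rung[k] z = 167 + k*290
translate([483, 250, 0]) cube([38, 60, 1531]);
translate([802, 250, 0]) cube([38, 60, 1531]);
translate([521, 250, 167]) cube([281, 60, 32]);
translate([521, 250, 457]) cube([281, 60, 32]);
translate([521, 250, 747]) cube([281, 60, 32]);
translate([521, 250, 1037]) cube([281, 60, 32]);
translate([521, 250, 1327]) cube([281, 60, 32]);


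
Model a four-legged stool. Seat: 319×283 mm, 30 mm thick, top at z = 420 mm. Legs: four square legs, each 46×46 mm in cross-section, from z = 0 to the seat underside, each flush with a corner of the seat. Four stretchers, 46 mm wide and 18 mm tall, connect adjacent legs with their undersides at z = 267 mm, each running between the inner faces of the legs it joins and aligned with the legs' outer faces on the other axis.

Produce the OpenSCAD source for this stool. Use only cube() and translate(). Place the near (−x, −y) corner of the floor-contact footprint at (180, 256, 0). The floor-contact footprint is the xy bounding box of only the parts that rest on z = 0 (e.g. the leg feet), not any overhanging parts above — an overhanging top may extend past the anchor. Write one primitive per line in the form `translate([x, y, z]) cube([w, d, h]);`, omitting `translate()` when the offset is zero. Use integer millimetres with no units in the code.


// leg_h = 420 - 30 = 390
// stretcher span = 319 - 2*46 = 227
translate([180, 256, 390]) cube([319, 283, 30]);
translate([180, 256, 0]) cube([46, 46, 390]);
translate([453, 256, 0]) cube([46, 46, 390]);
translate([180, 493, 0]) cube([46, 46, 390]);
translate([453, 493, 0]) cube([46, 46, 390]);
translate([226, 256, 267]) cube([227, 46, 18]);
translate([226, 493, 267]) cube([227, 46, 18]);
translate([180, 302, 267]) cube([46, 191, 18]);
translate([453, 302, 267]) cube([46, 191, 18]);


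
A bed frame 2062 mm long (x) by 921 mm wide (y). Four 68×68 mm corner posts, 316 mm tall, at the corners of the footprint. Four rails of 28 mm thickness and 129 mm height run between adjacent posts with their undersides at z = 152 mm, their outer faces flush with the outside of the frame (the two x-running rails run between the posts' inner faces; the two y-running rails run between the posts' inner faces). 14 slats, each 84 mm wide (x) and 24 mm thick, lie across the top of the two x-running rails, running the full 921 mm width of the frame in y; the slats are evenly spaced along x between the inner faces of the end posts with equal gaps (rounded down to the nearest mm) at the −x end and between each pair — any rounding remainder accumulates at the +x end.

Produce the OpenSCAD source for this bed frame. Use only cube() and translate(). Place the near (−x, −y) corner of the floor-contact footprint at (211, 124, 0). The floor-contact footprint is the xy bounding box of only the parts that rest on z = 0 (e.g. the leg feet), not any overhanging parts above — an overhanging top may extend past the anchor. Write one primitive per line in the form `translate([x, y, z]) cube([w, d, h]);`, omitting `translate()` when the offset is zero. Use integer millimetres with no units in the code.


translate([211, 124, 0]) cube([68, 68, 316]);
translate([211, 977, 0]) cube([68, 68, 316]);
translate([2205, 124, 0]) cube([68, 68, 316]);
translate([2205, 977, 0]) cube([68, 68, 316]);
translate([279, 124, 152]) cube([1926, 28, 129]);
translate([279, 1017, 152]) cube([1926, 28, 129]);
translate([211, 192, 152]) cube([28, 785, 129]);
translate([2245, 192, 152]) cube([28, 785, 129]);
translate([329, 124, 281]) cube([84, 921, 24]);
translate([463, 124, 281]) cube([84, 921, 24]);
translate([597, 124, 281]) cube([84, 921, 24]);
translate([731, 124, 281]) cube([84, 921, 24]);
translate([865, 124, 281]) cube([84, 921, 24]);
translate([999, 124, 281]) cube([84, 921, 24]);
translate([1133, 124, 281]) cube([84, 921, 24]);
translate([1267, 124, 281]) cube([84, 921, 24]);
translate([1401, 124, 281]) cube([84, 921, 24]);
translate([1535, 124, 281]) cube([84, 921, 24]);
translate([1669, 124, 281]) cube([84, 921, 24]);
translate([1803, 124, 281]) cube([84, 921, 24]);
translate([1937, 124, 281]) cube([84, 921, 24]);
translate([2071, 124, 281]) cube([84, 921, 24]);


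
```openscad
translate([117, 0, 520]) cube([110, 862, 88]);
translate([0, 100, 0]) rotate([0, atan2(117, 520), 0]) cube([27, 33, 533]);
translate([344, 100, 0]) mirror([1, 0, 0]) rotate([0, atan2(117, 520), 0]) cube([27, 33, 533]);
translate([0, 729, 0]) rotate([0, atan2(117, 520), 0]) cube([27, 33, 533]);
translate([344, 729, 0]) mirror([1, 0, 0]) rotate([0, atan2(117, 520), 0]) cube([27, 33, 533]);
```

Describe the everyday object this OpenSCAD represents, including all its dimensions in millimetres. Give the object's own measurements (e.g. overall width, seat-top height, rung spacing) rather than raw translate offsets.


A sawhorse. A 110×862×88 mm beam (x, y, z) sits on two A-frame leg pairs. Each pair is two raked legs of 27×33 mm section (33 mm along y) splaying symmetrically in x. Each leg rises 520 mm vertically over 117 mm of horizontal reach and is 533 mm long along its own axis. Every leg's outer bottom edge rests on the floor and its outer top edge meets a bottom edge of the beam — the left legs (tilting toward +x) meet the beam's −x bottom edge, the right legs (their mirror images, tilting toward −x) meet its +x bottom edge — so the leg tops tuck under the beam, the beam's underside is 520 mm above the floor, and the feet are 344 mm apart outside-to-outside with the beam centred between them. The two leg pairs are set in 100 mm from either end of the beam.


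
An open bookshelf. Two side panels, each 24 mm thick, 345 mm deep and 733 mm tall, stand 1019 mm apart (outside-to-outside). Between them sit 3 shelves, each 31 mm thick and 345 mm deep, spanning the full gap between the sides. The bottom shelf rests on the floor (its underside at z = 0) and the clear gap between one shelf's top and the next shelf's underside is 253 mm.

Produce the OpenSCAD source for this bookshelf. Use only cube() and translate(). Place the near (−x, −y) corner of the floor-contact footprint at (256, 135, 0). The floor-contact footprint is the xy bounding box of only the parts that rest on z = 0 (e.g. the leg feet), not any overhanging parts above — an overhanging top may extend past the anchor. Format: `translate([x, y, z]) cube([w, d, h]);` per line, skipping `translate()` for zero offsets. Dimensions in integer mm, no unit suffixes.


translate([256, 135, 0]) cube([24, 345, 733]);
translate([1251, 135, 0]) cube([24, 345, 733]);
translate([280, 135, 0]) cube([971, 345, 31]);
translate([280, 135, 284]) cube([971, 345, 31]);
translate([280, 135, 568]) cube([971, 345, 31]);


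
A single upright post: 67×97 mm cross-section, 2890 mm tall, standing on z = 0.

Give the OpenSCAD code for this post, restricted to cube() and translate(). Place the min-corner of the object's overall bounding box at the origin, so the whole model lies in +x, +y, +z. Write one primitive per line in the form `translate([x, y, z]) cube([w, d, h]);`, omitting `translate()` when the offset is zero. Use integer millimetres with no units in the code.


cube([67, 97, 2890]);


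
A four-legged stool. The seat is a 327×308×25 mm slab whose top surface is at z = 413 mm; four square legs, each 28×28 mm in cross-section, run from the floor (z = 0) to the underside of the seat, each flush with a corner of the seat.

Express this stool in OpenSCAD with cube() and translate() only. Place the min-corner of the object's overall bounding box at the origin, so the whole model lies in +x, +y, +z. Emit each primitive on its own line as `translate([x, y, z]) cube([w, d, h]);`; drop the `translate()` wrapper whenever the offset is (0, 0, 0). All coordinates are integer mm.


translate([0, 0, 388]) cube([327, 308, 25]);
cube([28, 28, 388]);
translate([299, 0, 0]) cube([28, 28, 388]);
translate([0, 280, 0]) cube([28, 28, 388]);
translate([299, 280, 0]) cube([28, 28, 388]);


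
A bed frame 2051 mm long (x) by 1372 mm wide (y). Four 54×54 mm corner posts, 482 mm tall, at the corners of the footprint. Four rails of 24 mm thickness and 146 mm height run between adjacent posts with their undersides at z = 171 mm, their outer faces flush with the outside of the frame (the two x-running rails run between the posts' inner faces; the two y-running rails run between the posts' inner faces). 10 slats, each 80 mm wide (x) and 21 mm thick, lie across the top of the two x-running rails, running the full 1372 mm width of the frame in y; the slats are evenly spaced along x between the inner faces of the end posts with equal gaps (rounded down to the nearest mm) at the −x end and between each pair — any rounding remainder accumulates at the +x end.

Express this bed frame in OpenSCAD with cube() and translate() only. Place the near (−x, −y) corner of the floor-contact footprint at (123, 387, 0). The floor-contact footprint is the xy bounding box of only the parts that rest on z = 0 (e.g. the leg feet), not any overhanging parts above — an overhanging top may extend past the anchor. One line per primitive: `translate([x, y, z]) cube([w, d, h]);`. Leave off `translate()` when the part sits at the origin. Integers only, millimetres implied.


translate([123, 387, 0]) cube([54, 54, 482]);
translate([123, 1705, 0]) cube([54, 54, 482]);
translate([2120, 387, 0]) cube([54, 54, 482]);
translate([2120, 1705, 0]) cube([54, 54, 482]);
translate([177, 387, 171]) cube([1943, 24, 146]);
translate([177, 1735, 171]) cube([1943, 24, 146]);
translate([123, 441, 171]) cube([24, 1264, 146]);
translate([2150, 441, 171]) cube([24, 1264, 146]);
translate([280, 387, 317]) cube([80, 1372, 21]);
translate([463, 387, 317]) cube([80, 1372, 21]);
translate([646, 387, 317]) cube([80, 1372, 21]);
translate([829, 387, 317]) cube([80, 1372, 21]);
translate([1012, 387, 317]) cube([80, 1372, 21]);
translate([1195, 387, 317]) cube([80, 1372, 21]);
translate([1378, 387, 317]) cube([80, 1372, 21]);
translate([1561, 387, 317]) cube([80, 1372, 21]);
translate([1744, 387, 317]) cube([80, 1372, 21]);
translate([1927, 387, 317]) cube([80, 1372, 21]);


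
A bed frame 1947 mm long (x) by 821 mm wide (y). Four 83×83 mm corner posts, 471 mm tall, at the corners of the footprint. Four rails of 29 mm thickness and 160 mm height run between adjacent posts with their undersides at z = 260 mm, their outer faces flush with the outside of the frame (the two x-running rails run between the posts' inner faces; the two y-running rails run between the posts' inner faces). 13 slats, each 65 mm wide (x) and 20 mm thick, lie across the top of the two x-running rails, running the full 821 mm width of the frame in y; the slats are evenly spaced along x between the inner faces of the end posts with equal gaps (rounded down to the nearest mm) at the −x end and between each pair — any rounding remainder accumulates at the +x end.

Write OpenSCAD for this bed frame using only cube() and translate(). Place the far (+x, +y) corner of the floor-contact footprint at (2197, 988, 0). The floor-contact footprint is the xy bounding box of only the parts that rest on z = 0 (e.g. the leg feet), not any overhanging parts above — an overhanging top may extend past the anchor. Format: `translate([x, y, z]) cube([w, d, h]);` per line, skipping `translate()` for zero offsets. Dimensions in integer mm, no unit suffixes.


translate([250, 167, 0]) cube([83, 83, 471]);
translate([250, 905, 0]) cube([83, 83, 471]);
translate([2114, 167, 0]) cube([83, 83, 471]);
translate([2114, 905, 0]) cube([83, 83, 471]);
translate([333, 167, 260]) cube([1781, 29, 160]);
translate([333, 959, 260]) cube([1781, 29, 160]);
translate([250, 250, 260]) cube([29, 655, 160]);
translate([2168, 250, 260]) cube([29, 655, 160]);
translate([399, 167, 420]) cube([65, 821, 20]);
translate([530, 167, 420]) cube([65, 821, 20]);
translate([661, 167, 420]) cube([65, 821, 20]);
translate([792, 167, 420]) cube([65, 821, 20]);
translate([923, 167, 420]) cube([65, 821, 20]);
translate([1054, 167, 420]) cube([65, 821, 20]);
translate([1185, 167, 420]) cube([65, 821, 20]);
translate([1316, 167, 420]) cube([65, 821, 20]);
translate([1447, 167, 420]) cube([65, 821, 20]);
translate([1578, 167, 420]) cube([65, 821, 20]);
translate([1709, 167, 420]) cube([65, 821, 20]);
translate([1840, 167, 420]) cube([65, 821, 20]);
translate([1971, 167, 420]) cube([65, 821, 20]);


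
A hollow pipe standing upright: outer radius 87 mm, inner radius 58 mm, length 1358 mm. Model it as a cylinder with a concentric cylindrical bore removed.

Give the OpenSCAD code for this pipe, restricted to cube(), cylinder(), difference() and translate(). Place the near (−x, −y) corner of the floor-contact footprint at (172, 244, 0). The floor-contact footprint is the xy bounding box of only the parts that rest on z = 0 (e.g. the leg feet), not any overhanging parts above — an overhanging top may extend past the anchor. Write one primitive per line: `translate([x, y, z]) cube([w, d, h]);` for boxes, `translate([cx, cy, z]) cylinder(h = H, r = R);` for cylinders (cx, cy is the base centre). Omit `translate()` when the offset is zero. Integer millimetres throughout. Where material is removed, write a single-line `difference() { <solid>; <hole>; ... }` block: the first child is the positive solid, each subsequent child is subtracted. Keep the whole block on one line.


difference() { translate([259, 331, 0]) cylinder(h = 1358, r = 87); translate([259, 331, 0]) cylinder(h = 1358, r = 58); }


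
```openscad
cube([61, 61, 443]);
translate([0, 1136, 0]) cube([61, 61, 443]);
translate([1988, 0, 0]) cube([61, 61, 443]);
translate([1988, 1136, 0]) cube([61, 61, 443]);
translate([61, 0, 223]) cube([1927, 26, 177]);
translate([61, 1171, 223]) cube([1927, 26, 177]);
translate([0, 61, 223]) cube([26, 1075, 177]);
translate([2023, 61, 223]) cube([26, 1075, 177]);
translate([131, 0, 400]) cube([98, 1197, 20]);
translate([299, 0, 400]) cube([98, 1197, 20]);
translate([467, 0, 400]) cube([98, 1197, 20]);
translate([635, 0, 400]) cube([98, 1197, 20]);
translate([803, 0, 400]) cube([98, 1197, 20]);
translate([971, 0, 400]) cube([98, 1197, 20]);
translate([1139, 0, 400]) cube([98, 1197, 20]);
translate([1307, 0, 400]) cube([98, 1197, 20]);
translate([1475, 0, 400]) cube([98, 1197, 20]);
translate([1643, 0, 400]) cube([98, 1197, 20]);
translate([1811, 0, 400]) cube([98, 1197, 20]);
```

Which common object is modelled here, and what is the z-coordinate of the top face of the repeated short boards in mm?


A bed frame. The slat-top height is 420 mm.

Four posts, four rails, and a row of slats — a bed frame. Slats sit on the rails at z = 223 + 177 = 400; with slat thickness 20, the top is 420 mm.


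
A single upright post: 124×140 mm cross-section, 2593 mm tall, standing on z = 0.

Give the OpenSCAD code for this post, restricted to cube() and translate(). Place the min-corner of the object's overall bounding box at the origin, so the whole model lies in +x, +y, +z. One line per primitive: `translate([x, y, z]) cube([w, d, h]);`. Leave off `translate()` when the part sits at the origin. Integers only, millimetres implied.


cube([124, 140, 2593]);


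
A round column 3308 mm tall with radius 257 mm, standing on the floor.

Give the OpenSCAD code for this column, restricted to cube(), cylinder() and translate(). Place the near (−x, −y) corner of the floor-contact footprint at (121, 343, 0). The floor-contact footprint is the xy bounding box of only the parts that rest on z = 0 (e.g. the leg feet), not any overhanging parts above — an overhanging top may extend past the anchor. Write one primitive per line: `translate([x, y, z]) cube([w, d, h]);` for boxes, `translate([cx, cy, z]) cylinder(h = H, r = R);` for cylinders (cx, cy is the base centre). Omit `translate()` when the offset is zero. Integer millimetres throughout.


translate([378, 600, 0]) cylinder(h = 3308, r = 257);


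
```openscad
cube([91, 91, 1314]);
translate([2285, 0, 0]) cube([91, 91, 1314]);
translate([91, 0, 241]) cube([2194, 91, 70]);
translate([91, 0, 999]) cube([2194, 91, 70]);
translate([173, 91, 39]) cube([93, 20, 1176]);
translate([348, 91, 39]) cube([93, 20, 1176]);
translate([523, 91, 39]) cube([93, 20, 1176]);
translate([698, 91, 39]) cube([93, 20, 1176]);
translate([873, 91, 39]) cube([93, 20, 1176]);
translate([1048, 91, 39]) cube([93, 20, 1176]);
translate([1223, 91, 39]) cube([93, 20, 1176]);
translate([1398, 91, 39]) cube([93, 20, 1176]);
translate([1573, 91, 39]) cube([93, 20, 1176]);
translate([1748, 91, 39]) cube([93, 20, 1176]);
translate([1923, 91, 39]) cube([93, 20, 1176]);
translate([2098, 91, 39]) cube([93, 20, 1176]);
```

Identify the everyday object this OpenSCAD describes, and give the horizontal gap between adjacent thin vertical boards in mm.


A fence section. The picket gap is 82 mm.

Two posts, two rails, 12 pickets — a fence section. Span 2194 mm holds 12 pickets of 93 mm with 13 equal gaps: ⌊(2194 − 12·93) / 13⌋ = 82 mm.


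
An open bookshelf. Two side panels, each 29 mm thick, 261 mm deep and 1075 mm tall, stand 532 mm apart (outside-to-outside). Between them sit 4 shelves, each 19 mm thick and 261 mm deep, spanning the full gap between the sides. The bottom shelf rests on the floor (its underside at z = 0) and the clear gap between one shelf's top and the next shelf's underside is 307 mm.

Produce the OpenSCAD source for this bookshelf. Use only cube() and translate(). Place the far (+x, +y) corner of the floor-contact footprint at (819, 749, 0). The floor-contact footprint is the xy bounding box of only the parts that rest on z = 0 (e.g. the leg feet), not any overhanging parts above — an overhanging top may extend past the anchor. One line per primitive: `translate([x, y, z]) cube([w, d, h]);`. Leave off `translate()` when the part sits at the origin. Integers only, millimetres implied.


translate([287, 488, 0]) cube([29, 261, 1075]);
translate([790, 488, 0]) cube([29, 261, 1075]);
translate([316, 488, 0]) cube([474, 261, 19]);
translate([316, 488, 326]) cube([474, 261, 19]);
translate([316, 488, 652]) cube([474, 261, 19]);
translate([316, 488, 978]) cube([474, 261, 19]);


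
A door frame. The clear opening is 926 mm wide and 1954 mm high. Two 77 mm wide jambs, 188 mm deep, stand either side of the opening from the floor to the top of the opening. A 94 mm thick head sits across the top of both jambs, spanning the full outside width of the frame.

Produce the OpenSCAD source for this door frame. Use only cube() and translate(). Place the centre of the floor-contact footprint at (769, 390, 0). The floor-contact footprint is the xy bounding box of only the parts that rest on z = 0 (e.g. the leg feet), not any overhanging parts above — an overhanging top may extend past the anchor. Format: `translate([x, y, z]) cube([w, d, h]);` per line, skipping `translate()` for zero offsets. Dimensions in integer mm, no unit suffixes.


translate([229, 296, 0]) cube([77, 188, 1954]);
translate([1232, 296, 0]) cube([77, 188, 1954]);
translate([229, 296, 1954]) cube([1080, 188, 94]);


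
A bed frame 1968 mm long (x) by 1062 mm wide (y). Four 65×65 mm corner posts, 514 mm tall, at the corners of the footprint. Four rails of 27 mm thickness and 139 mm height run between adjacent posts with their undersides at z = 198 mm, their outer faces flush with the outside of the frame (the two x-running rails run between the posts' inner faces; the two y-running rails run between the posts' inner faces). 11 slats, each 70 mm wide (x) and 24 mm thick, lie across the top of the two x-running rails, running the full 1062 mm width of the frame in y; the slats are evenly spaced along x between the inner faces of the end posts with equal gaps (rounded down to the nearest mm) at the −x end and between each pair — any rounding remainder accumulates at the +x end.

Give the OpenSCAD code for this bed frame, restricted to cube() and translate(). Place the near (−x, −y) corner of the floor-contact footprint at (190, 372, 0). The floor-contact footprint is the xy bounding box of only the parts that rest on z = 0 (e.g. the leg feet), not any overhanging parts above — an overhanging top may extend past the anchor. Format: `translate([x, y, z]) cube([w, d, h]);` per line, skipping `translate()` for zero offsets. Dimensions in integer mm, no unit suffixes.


translate([190, 372, 0]) cube([65, 65, 514]);
translate([190, 1369, 0]) cube([65, 65, 514]);
translate([2093, 372, 0]) cube([65, 65, 514]);
translate([2093, 1369, 0]) cube([65, 65, 514]);
translate([255, 372, 198]) cube([1838, 27, 139]);
translate([255, 1407, 198]) cube([1838, 27, 139]);
translate([190, 437, 198]) cube([27, 932, 139]);
translate([2131, 437, 198]) cube([27, 932, 139]);
translate([344, 372, 337]) cube([70, 1062, 24]);
translate([503, 372, 337]) cube([70, 1062, 24]);
translate([662, 372, 337]) cube([70, 1062, 24]);
translate([821, 372, 337]) cube([70, 1062, 24]);
translate([980, 372, 337]) cube([70, 1062, 24]);
translate([1139, 372, 337]) cube([70, 1062, 24]);
translate([1298, 372, 337]) cube([70, 1062, 24]);
translate([1457, 372, 337]) cube([70, 1062, 24]);
translate([1616, 372, 337]) cube([70, 1062, 24]);
translate([1775, 372, 337]) cube([70, 1062, 24]);
translate([1934, 372, 337]) cube([70, 1062, 24]);


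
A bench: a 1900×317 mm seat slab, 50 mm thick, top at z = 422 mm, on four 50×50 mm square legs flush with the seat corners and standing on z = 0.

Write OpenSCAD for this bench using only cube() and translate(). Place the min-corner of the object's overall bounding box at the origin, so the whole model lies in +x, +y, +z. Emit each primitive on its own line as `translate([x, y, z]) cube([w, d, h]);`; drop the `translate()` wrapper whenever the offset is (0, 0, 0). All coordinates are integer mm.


translate([0, 0, 372]) cube([1900, 317, 50]);
cube([50, 50, 372]);
translate([0, 267, 0]) cube([50, 50, 372]);
translate([1850, 0, 0]) cube([50, 50, 372]);
translate([1850, 267, 0]) cube([50, 50, 372]);


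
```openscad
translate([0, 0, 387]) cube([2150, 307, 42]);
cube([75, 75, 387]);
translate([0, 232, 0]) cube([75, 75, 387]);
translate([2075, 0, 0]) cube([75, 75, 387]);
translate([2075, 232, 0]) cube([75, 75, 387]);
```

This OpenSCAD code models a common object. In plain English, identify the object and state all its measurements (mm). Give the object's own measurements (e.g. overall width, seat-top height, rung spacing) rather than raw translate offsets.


A long wooden bench with a 2150 mm (x) × 307 mm (y) seat, 42 mm thick, its top surface 429 mm above the floor. Four 75 mm square legs at the seat corners, flush with the edges, run from z = 0 to the seat underside.


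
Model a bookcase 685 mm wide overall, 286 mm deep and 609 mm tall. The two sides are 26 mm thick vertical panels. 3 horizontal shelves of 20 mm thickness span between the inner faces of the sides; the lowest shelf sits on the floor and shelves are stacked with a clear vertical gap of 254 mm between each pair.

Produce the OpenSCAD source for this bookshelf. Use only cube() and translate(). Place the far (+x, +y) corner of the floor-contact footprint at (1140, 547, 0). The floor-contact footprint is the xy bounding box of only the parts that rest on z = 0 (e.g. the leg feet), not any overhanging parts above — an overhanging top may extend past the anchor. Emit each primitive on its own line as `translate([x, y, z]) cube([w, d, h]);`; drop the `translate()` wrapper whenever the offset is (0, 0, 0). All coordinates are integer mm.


translate([455, 261, 0]) cube([26, 286, 609]);
translate([1114, 261, 0]) cube([26, 286, 609]);
translate([481, 261, 0]) cube([633, 286, 20]);
translate([481, 261, 274]) cube([633, 286, 20]);
translate([481, 261, 548]) cube([633, 286, 20]);


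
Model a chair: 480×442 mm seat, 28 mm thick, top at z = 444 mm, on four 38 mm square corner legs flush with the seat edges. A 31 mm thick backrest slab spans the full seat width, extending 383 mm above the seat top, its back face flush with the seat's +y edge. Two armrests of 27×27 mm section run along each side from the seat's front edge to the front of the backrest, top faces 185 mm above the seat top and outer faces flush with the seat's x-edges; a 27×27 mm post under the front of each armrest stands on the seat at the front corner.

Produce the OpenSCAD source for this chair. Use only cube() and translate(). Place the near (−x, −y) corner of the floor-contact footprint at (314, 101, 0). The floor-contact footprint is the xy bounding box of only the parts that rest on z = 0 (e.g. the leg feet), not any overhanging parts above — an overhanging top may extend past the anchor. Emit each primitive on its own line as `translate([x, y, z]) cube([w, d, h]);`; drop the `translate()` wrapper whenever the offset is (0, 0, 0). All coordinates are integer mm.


// leg_h = 444 - 28 = 416
// arm post h = 185 - 27 = 158
translate([314, 101, 416]) cube([480, 442, 28]);
translate([314, 101, 0]) cube([38, 38, 416]);
translate([756, 101, 0]) cube([38, 38, 416]);
translate([314, 505, 0]) cube([38, 38, 416]);
translate([756, 505, 0]) cube([38, 38, 416]);
translate([314, 512, 444]) cube([480, 31, 383]);
translate([314, 101, 602]) cube([27, 411, 27]);
translate([767, 101, 602]) cube([27, 411, 27]);
translate([314, 101, 444]) cube([27, 27, 158]);
translate([767, 101, 444]) cube([27, 27, 158]);


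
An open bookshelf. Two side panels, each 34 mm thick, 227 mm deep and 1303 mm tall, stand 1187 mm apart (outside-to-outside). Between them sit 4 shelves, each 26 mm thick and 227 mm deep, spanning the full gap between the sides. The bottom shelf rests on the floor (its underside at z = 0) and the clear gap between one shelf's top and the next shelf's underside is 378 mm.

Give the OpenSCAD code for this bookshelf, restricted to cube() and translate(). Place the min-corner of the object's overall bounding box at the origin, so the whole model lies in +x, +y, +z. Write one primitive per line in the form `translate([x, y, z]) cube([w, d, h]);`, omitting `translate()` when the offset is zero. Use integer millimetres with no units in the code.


cube([34, 227, 1303]);
translate([1153, 0, 0]) cube([34, 227, 1303]);
translate([34, 0, 0]) cube([1119, 227, 26]);
translate([34, 0, 404]) cube([1119, 227, 26]);
translate([34, 0, 808]) cube([1119, 227, 26]);
translate([34, 0, 1212]) cube([1119, 227, 26]);


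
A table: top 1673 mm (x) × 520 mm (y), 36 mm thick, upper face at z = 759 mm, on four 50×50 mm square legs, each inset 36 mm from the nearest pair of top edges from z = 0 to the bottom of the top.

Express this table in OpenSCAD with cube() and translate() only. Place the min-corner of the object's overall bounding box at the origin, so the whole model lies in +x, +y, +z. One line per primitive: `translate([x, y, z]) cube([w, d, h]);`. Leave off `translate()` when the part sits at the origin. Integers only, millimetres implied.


translate([0, 0, 723]) cube([1673, 520, 36]);
translate([36, 36, 0]) cube([50, 50, 723]);
translate([1587, 36, 0]) cube([50, 50, 723]);
translate([36, 434, 0]) cube([50, 50, 723]);
translate([1587, 434, 0]) cube([50, 50, 723]);


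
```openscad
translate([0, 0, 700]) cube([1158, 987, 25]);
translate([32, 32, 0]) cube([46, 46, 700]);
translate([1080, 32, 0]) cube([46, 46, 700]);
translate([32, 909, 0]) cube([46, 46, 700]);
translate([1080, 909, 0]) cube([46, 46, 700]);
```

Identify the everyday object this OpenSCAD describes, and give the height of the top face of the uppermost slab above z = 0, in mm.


A table. The table height is 725 mm.

A 1158×987×25 slab sits at z = 700 on four 46 mm square posts — a table. The top surface is at 700 + 25 = 725 mm.


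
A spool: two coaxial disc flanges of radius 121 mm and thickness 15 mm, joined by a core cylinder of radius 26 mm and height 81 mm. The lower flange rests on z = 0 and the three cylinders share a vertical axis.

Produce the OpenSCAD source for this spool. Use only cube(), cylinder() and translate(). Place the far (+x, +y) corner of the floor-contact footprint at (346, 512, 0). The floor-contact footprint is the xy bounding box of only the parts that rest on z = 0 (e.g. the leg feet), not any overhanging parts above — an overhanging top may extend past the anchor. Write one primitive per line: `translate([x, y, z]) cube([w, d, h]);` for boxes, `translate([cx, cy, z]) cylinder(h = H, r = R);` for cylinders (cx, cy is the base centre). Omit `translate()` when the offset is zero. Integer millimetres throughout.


translate([225, 391, 0]) cylinder(h = 15, r = 121);
translate([225, 391, 15]) cylinder(h = 81, r = 26);
translate([225, 391, 96]) cylinder(h = 15, r = 121);


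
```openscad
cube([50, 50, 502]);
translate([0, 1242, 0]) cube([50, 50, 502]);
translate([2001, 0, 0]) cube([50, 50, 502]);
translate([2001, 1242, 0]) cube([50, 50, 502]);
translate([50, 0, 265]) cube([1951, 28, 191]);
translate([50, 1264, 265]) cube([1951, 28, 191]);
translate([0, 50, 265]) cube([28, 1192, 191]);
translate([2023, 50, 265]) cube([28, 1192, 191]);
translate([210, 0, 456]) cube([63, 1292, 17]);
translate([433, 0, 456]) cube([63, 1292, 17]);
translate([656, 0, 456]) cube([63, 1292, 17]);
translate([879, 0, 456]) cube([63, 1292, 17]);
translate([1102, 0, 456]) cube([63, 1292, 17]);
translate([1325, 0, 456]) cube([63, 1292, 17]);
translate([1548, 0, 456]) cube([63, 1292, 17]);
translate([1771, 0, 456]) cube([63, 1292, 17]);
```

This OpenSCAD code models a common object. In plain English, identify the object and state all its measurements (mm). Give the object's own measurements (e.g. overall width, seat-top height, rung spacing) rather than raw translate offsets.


A bed frame 2051 mm long (x) by 1292 mm wide (y). Four 50×50 mm corner posts, 502 mm tall, at the corners of the footprint. Four rails of 28 mm thickness and 191 mm height run between adjacent posts with their undersides at z = 265 mm, their outer faces flush with the outside of the frame (the two x-running rails run between the posts' inner faces; the two y-running rails run between the posts' inner faces). 8 slats, each 63 mm wide (x) and 17 mm thick, lie across the top of the two x-running rails, running the full 1292 mm width of the frame in y; along x they sit between the end posts with a 160 mm gap after the −x posts and between neighbouring slats, leaving 167 mm before the +x posts.
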